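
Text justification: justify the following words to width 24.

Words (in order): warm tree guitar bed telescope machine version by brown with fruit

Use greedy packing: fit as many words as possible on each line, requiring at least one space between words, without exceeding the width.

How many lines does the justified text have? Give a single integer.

Answer: 4

Derivation:
Line 1: ['warm', 'tree', 'guitar', 'bed'] (min_width=20, slack=4)
Line 2: ['telescope', 'machine'] (min_width=17, slack=7)
Line 3: ['version', 'by', 'brown', 'with'] (min_width=21, slack=3)
Line 4: ['fruit'] (min_width=5, slack=19)
Total lines: 4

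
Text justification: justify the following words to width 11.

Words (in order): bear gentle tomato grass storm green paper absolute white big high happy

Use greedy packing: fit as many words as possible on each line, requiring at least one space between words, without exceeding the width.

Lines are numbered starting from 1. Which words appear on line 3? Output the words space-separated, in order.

Line 1: ['bear', 'gentle'] (min_width=11, slack=0)
Line 2: ['tomato'] (min_width=6, slack=5)
Line 3: ['grass', 'storm'] (min_width=11, slack=0)
Line 4: ['green', 'paper'] (min_width=11, slack=0)
Line 5: ['absolute'] (min_width=8, slack=3)
Line 6: ['white', 'big'] (min_width=9, slack=2)
Line 7: ['high', 'happy'] (min_width=10, slack=1)

Answer: grass storm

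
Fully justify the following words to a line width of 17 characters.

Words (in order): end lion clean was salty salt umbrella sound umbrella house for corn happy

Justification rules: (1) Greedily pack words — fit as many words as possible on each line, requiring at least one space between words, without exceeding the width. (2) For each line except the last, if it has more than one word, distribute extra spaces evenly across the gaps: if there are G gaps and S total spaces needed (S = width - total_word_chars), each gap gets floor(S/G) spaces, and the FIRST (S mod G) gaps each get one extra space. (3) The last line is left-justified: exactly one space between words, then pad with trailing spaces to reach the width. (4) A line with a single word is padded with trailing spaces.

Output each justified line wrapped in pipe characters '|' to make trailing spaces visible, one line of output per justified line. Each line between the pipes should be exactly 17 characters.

Answer: |end   lion  clean|
|was   salty  salt|
|umbrella    sound|
|umbrella    house|
|for corn happy   |

Derivation:
Line 1: ['end', 'lion', 'clean'] (min_width=14, slack=3)
Line 2: ['was', 'salty', 'salt'] (min_width=14, slack=3)
Line 3: ['umbrella', 'sound'] (min_width=14, slack=3)
Line 4: ['umbrella', 'house'] (min_width=14, slack=3)
Line 5: ['for', 'corn', 'happy'] (min_width=14, slack=3)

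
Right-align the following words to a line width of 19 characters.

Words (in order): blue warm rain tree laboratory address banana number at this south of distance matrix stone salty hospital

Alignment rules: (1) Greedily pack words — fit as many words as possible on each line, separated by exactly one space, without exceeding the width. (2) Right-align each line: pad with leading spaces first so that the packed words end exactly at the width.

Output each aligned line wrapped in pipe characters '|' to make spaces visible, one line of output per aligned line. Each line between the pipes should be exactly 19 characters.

Line 1: ['blue', 'warm', 'rain', 'tree'] (min_width=19, slack=0)
Line 2: ['laboratory', 'address'] (min_width=18, slack=1)
Line 3: ['banana', 'number', 'at'] (min_width=16, slack=3)
Line 4: ['this', 'south', 'of'] (min_width=13, slack=6)
Line 5: ['distance', 'matrix'] (min_width=15, slack=4)
Line 6: ['stone', 'salty'] (min_width=11, slack=8)
Line 7: ['hospital'] (min_width=8, slack=11)

Answer: |blue warm rain tree|
| laboratory address|
|   banana number at|
|      this south of|
|    distance matrix|
|        stone salty|
|           hospital|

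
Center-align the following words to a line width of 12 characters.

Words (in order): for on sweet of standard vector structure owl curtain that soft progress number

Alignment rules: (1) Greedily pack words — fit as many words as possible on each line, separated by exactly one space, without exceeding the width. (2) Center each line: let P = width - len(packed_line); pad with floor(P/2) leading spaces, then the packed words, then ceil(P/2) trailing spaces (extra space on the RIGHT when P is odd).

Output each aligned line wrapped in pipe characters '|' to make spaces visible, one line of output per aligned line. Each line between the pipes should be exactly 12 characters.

Line 1: ['for', 'on', 'sweet'] (min_width=12, slack=0)
Line 2: ['of', 'standard'] (min_width=11, slack=1)
Line 3: ['vector'] (min_width=6, slack=6)
Line 4: ['structure'] (min_width=9, slack=3)
Line 5: ['owl', 'curtain'] (min_width=11, slack=1)
Line 6: ['that', 'soft'] (min_width=9, slack=3)
Line 7: ['progress'] (min_width=8, slack=4)
Line 8: ['number'] (min_width=6, slack=6)

Answer: |for on sweet|
|of standard |
|   vector   |
| structure  |
|owl curtain |
| that soft  |
|  progress  |
|   number   |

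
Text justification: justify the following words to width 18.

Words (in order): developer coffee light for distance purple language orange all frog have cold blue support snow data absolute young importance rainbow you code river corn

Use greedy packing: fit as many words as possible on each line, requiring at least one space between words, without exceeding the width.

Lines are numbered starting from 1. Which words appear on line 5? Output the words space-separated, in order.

Answer: have cold blue

Derivation:
Line 1: ['developer', 'coffee'] (min_width=16, slack=2)
Line 2: ['light', 'for', 'distance'] (min_width=18, slack=0)
Line 3: ['purple', 'language'] (min_width=15, slack=3)
Line 4: ['orange', 'all', 'frog'] (min_width=15, slack=3)
Line 5: ['have', 'cold', 'blue'] (min_width=14, slack=4)
Line 6: ['support', 'snow', 'data'] (min_width=17, slack=1)
Line 7: ['absolute', 'young'] (min_width=14, slack=4)
Line 8: ['importance', 'rainbow'] (min_width=18, slack=0)
Line 9: ['you', 'code', 'river'] (min_width=14, slack=4)
Line 10: ['corn'] (min_width=4, slack=14)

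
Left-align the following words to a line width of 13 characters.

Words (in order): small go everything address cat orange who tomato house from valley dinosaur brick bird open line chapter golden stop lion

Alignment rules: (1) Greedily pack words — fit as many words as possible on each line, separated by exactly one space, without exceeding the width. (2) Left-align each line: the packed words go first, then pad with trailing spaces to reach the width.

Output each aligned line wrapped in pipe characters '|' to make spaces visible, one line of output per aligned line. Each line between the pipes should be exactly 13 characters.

Line 1: ['small', 'go'] (min_width=8, slack=5)
Line 2: ['everything'] (min_width=10, slack=3)
Line 3: ['address', 'cat'] (min_width=11, slack=2)
Line 4: ['orange', 'who'] (min_width=10, slack=3)
Line 5: ['tomato', 'house'] (min_width=12, slack=1)
Line 6: ['from', 'valley'] (min_width=11, slack=2)
Line 7: ['dinosaur'] (min_width=8, slack=5)
Line 8: ['brick', 'bird'] (min_width=10, slack=3)
Line 9: ['open', 'line'] (min_width=9, slack=4)
Line 10: ['chapter'] (min_width=7, slack=6)
Line 11: ['golden', 'stop'] (min_width=11, slack=2)
Line 12: ['lion'] (min_width=4, slack=9)

Answer: |small go     |
|everything   |
|address cat  |
|orange who   |
|tomato house |
|from valley  |
|dinosaur     |
|brick bird   |
|open line    |
|chapter      |
|golden stop  |
|lion         |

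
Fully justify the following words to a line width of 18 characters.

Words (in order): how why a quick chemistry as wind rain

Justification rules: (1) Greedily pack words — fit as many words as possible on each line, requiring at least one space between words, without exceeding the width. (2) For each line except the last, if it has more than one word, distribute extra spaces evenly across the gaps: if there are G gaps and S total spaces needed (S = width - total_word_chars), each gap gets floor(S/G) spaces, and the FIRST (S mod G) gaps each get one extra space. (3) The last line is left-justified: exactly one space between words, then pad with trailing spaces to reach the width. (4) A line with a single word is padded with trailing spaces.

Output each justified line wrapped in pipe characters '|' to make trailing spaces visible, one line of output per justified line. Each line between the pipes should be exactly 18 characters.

Answer: |how  why  a  quick|
|chemistry  as wind|
|rain              |

Derivation:
Line 1: ['how', 'why', 'a', 'quick'] (min_width=15, slack=3)
Line 2: ['chemistry', 'as', 'wind'] (min_width=17, slack=1)
Line 3: ['rain'] (min_width=4, slack=14)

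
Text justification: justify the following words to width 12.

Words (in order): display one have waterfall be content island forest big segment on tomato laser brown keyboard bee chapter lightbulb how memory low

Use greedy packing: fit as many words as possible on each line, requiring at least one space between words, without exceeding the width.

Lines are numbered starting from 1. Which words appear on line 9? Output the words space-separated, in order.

Answer: brown

Derivation:
Line 1: ['display', 'one'] (min_width=11, slack=1)
Line 2: ['have'] (min_width=4, slack=8)
Line 3: ['waterfall', 'be'] (min_width=12, slack=0)
Line 4: ['content'] (min_width=7, slack=5)
Line 5: ['island'] (min_width=6, slack=6)
Line 6: ['forest', 'big'] (min_width=10, slack=2)
Line 7: ['segment', 'on'] (min_width=10, slack=2)
Line 8: ['tomato', 'laser'] (min_width=12, slack=0)
Line 9: ['brown'] (min_width=5, slack=7)
Line 10: ['keyboard', 'bee'] (min_width=12, slack=0)
Line 11: ['chapter'] (min_width=7, slack=5)
Line 12: ['lightbulb'] (min_width=9, slack=3)
Line 13: ['how', 'memory'] (min_width=10, slack=2)
Line 14: ['low'] (min_width=3, slack=9)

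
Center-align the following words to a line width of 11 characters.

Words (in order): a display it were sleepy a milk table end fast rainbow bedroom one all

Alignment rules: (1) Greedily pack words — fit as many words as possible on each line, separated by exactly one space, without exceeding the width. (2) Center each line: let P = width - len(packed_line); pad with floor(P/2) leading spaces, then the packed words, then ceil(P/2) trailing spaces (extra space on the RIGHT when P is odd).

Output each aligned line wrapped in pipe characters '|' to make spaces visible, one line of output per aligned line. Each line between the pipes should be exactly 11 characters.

Line 1: ['a', 'display'] (min_width=9, slack=2)
Line 2: ['it', 'were'] (min_width=7, slack=4)
Line 3: ['sleepy', 'a'] (min_width=8, slack=3)
Line 4: ['milk', 'table'] (min_width=10, slack=1)
Line 5: ['end', 'fast'] (min_width=8, slack=3)
Line 6: ['rainbow'] (min_width=7, slack=4)
Line 7: ['bedroom', 'one'] (min_width=11, slack=0)
Line 8: ['all'] (min_width=3, slack=8)

Answer: | a display |
|  it were  |
| sleepy a  |
|milk table |
| end fast  |
|  rainbow  |
|bedroom one|
|    all    |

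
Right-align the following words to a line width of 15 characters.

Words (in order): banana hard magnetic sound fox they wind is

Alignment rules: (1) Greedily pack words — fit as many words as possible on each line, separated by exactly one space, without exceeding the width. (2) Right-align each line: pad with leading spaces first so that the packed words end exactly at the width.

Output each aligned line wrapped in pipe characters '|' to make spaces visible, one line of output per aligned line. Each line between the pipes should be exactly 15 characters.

Line 1: ['banana', 'hard'] (min_width=11, slack=4)
Line 2: ['magnetic', 'sound'] (min_width=14, slack=1)
Line 3: ['fox', 'they', 'wind'] (min_width=13, slack=2)
Line 4: ['is'] (min_width=2, slack=13)

Answer: |    banana hard|
| magnetic sound|
|  fox they wind|
|             is|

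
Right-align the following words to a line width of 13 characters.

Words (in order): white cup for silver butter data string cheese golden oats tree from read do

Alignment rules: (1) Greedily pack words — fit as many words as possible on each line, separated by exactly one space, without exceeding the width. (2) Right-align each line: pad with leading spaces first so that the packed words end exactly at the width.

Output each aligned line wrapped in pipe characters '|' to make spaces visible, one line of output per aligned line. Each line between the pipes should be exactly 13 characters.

Answer: |white cup for|
|silver butter|
|  data string|
|cheese golden|
|    oats tree|
| from read do|

Derivation:
Line 1: ['white', 'cup', 'for'] (min_width=13, slack=0)
Line 2: ['silver', 'butter'] (min_width=13, slack=0)
Line 3: ['data', 'string'] (min_width=11, slack=2)
Line 4: ['cheese', 'golden'] (min_width=13, slack=0)
Line 5: ['oats', 'tree'] (min_width=9, slack=4)
Line 6: ['from', 'read', 'do'] (min_width=12, slack=1)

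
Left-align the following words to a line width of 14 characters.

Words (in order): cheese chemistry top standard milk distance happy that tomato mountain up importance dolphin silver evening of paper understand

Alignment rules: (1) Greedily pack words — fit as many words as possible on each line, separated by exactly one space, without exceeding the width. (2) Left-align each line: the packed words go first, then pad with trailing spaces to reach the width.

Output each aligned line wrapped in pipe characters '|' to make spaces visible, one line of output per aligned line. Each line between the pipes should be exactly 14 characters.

Answer: |cheese        |
|chemistry top |
|standard milk |
|distance happy|
|that tomato   |
|mountain up   |
|importance    |
|dolphin silver|
|evening of    |
|paper         |
|understand    |

Derivation:
Line 1: ['cheese'] (min_width=6, slack=8)
Line 2: ['chemistry', 'top'] (min_width=13, slack=1)
Line 3: ['standard', 'milk'] (min_width=13, slack=1)
Line 4: ['distance', 'happy'] (min_width=14, slack=0)
Line 5: ['that', 'tomato'] (min_width=11, slack=3)
Line 6: ['mountain', 'up'] (min_width=11, slack=3)
Line 7: ['importance'] (min_width=10, slack=4)
Line 8: ['dolphin', 'silver'] (min_width=14, slack=0)
Line 9: ['evening', 'of'] (min_width=10, slack=4)
Line 10: ['paper'] (min_width=5, slack=9)
Line 11: ['understand'] (min_width=10, slack=4)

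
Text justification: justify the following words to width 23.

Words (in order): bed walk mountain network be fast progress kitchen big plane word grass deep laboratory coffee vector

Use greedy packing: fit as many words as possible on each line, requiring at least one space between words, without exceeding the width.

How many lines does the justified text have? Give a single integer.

Line 1: ['bed', 'walk', 'mountain'] (min_width=17, slack=6)
Line 2: ['network', 'be', 'fast'] (min_width=15, slack=8)
Line 3: ['progress', 'kitchen', 'big'] (min_width=20, slack=3)
Line 4: ['plane', 'word', 'grass', 'deep'] (min_width=21, slack=2)
Line 5: ['laboratory', 'coffee'] (min_width=17, slack=6)
Line 6: ['vector'] (min_width=6, slack=17)
Total lines: 6

Answer: 6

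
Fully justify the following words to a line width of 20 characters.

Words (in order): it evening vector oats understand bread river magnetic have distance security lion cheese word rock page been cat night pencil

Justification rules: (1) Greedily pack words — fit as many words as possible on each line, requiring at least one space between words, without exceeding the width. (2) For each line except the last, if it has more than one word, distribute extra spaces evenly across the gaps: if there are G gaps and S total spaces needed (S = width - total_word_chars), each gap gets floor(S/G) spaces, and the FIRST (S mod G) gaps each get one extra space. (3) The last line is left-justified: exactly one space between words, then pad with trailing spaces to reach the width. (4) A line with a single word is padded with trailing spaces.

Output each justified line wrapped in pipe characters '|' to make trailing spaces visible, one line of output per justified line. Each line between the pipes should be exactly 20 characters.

Line 1: ['it', 'evening', 'vector'] (min_width=17, slack=3)
Line 2: ['oats', 'understand'] (min_width=15, slack=5)
Line 3: ['bread', 'river', 'magnetic'] (min_width=20, slack=0)
Line 4: ['have', 'distance'] (min_width=13, slack=7)
Line 5: ['security', 'lion', 'cheese'] (min_width=20, slack=0)
Line 6: ['word', 'rock', 'page', 'been'] (min_width=19, slack=1)
Line 7: ['cat', 'night', 'pencil'] (min_width=16, slack=4)

Answer: |it   evening  vector|
|oats      understand|
|bread river magnetic|
|have        distance|
|security lion cheese|
|word  rock page been|
|cat night pencil    |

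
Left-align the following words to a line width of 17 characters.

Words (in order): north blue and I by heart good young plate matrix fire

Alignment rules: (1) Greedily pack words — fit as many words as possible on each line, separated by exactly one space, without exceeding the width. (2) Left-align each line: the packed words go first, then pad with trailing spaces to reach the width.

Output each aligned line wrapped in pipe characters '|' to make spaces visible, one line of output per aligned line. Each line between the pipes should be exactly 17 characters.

Line 1: ['north', 'blue', 'and', 'I'] (min_width=16, slack=1)
Line 2: ['by', 'heart', 'good'] (min_width=13, slack=4)
Line 3: ['young', 'plate'] (min_width=11, slack=6)
Line 4: ['matrix', 'fire'] (min_width=11, slack=6)

Answer: |north blue and I |
|by heart good    |
|young plate      |
|matrix fire      |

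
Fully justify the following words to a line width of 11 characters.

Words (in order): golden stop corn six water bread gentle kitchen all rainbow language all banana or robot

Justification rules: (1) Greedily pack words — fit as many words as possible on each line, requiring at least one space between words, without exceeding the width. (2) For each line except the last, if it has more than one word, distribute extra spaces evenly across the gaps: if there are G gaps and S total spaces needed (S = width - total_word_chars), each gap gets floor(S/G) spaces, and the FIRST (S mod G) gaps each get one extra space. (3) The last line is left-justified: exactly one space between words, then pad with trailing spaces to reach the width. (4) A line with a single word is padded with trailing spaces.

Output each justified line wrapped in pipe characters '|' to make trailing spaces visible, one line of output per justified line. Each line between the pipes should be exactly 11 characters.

Answer: |golden stop|
|corn    six|
|water bread|
|gentle     |
|kitchen all|
|rainbow    |
|language   |
|all  banana|
|or robot   |

Derivation:
Line 1: ['golden', 'stop'] (min_width=11, slack=0)
Line 2: ['corn', 'six'] (min_width=8, slack=3)
Line 3: ['water', 'bread'] (min_width=11, slack=0)
Line 4: ['gentle'] (min_width=6, slack=5)
Line 5: ['kitchen', 'all'] (min_width=11, slack=0)
Line 6: ['rainbow'] (min_width=7, slack=4)
Line 7: ['language'] (min_width=8, slack=3)
Line 8: ['all', 'banana'] (min_width=10, slack=1)
Line 9: ['or', 'robot'] (min_width=8, slack=3)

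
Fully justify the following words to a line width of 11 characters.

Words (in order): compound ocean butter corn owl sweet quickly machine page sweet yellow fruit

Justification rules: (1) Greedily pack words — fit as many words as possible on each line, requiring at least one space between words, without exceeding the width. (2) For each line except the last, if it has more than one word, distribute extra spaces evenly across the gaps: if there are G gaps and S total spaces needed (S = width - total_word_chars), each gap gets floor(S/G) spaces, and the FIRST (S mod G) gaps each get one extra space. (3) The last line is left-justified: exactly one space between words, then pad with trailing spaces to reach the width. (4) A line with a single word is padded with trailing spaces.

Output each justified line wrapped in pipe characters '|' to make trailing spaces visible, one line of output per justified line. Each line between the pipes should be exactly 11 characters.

Line 1: ['compound'] (min_width=8, slack=3)
Line 2: ['ocean'] (min_width=5, slack=6)
Line 3: ['butter', 'corn'] (min_width=11, slack=0)
Line 4: ['owl', 'sweet'] (min_width=9, slack=2)
Line 5: ['quickly'] (min_width=7, slack=4)
Line 6: ['machine'] (min_width=7, slack=4)
Line 7: ['page', 'sweet'] (min_width=10, slack=1)
Line 8: ['yellow'] (min_width=6, slack=5)
Line 9: ['fruit'] (min_width=5, slack=6)

Answer: |compound   |
|ocean      |
|butter corn|
|owl   sweet|
|quickly    |
|machine    |
|page  sweet|
|yellow     |
|fruit      |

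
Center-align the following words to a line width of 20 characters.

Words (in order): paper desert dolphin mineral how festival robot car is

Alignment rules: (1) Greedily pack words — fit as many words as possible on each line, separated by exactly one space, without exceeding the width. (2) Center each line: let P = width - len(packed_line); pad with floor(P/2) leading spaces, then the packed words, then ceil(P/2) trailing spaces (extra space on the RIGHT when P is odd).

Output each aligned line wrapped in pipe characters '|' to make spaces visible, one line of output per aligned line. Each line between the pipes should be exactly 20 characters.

Line 1: ['paper', 'desert', 'dolphin'] (min_width=20, slack=0)
Line 2: ['mineral', 'how', 'festival'] (min_width=20, slack=0)
Line 3: ['robot', 'car', 'is'] (min_width=12, slack=8)

Answer: |paper desert dolphin|
|mineral how festival|
|    robot car is    |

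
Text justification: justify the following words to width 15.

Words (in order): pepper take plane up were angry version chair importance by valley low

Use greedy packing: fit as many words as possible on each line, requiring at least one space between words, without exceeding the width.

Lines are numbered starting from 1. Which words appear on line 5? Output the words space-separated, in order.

Answer: importance by

Derivation:
Line 1: ['pepper', 'take'] (min_width=11, slack=4)
Line 2: ['plane', 'up', 'were'] (min_width=13, slack=2)
Line 3: ['angry', 'version'] (min_width=13, slack=2)
Line 4: ['chair'] (min_width=5, slack=10)
Line 5: ['importance', 'by'] (min_width=13, slack=2)
Line 6: ['valley', 'low'] (min_width=10, slack=5)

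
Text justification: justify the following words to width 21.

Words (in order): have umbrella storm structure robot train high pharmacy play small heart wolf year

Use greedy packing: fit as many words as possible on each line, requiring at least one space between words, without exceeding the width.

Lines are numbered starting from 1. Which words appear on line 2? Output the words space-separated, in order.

Line 1: ['have', 'umbrella', 'storm'] (min_width=19, slack=2)
Line 2: ['structure', 'robot', 'train'] (min_width=21, slack=0)
Line 3: ['high', 'pharmacy', 'play'] (min_width=18, slack=3)
Line 4: ['small', 'heart', 'wolf', 'year'] (min_width=21, slack=0)

Answer: structure robot train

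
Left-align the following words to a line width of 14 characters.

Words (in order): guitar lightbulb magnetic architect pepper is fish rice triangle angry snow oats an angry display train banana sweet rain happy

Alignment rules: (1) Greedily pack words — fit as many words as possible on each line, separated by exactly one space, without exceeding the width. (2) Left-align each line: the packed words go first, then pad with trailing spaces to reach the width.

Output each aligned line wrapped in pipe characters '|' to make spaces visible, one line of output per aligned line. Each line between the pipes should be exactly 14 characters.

Answer: |guitar        |
|lightbulb     |
|magnetic      |
|architect     |
|pepper is fish|
|rice triangle |
|angry snow    |
|oats an angry |
|display train |
|banana sweet  |
|rain happy    |

Derivation:
Line 1: ['guitar'] (min_width=6, slack=8)
Line 2: ['lightbulb'] (min_width=9, slack=5)
Line 3: ['magnetic'] (min_width=8, slack=6)
Line 4: ['architect'] (min_width=9, slack=5)
Line 5: ['pepper', 'is', 'fish'] (min_width=14, slack=0)
Line 6: ['rice', 'triangle'] (min_width=13, slack=1)
Line 7: ['angry', 'snow'] (min_width=10, slack=4)
Line 8: ['oats', 'an', 'angry'] (min_width=13, slack=1)
Line 9: ['display', 'train'] (min_width=13, slack=1)
Line 10: ['banana', 'sweet'] (min_width=12, slack=2)
Line 11: ['rain', 'happy'] (min_width=10, slack=4)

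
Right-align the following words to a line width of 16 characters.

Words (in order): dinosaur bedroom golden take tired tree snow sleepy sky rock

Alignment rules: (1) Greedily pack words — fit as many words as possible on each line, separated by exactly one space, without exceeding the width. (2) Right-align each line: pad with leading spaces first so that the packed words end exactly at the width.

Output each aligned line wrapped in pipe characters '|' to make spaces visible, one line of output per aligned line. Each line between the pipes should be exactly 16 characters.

Line 1: ['dinosaur', 'bedroom'] (min_width=16, slack=0)
Line 2: ['golden', 'take'] (min_width=11, slack=5)
Line 3: ['tired', 'tree', 'snow'] (min_width=15, slack=1)
Line 4: ['sleepy', 'sky', 'rock'] (min_width=15, slack=1)

Answer: |dinosaur bedroom|
|     golden take|
| tired tree snow|
| sleepy sky rock|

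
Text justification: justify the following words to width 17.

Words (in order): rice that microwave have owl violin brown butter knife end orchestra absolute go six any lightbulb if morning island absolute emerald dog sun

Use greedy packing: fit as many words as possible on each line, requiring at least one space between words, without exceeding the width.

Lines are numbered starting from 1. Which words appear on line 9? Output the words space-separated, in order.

Answer: absolute emerald

Derivation:
Line 1: ['rice', 'that'] (min_width=9, slack=8)
Line 2: ['microwave', 'have'] (min_width=14, slack=3)
Line 3: ['owl', 'violin', 'brown'] (min_width=16, slack=1)
Line 4: ['butter', 'knife', 'end'] (min_width=16, slack=1)
Line 5: ['orchestra'] (min_width=9, slack=8)
Line 6: ['absolute', 'go', 'six'] (min_width=15, slack=2)
Line 7: ['any', 'lightbulb', 'if'] (min_width=16, slack=1)
Line 8: ['morning', 'island'] (min_width=14, slack=3)
Line 9: ['absolute', 'emerald'] (min_width=16, slack=1)
Line 10: ['dog', 'sun'] (min_width=7, slack=10)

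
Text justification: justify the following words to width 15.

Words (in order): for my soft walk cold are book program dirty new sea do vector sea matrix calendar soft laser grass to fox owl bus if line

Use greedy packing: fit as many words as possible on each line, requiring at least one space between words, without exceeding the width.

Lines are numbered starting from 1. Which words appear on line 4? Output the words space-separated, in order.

Line 1: ['for', 'my', 'soft'] (min_width=11, slack=4)
Line 2: ['walk', 'cold', 'are'] (min_width=13, slack=2)
Line 3: ['book', 'program'] (min_width=12, slack=3)
Line 4: ['dirty', 'new', 'sea'] (min_width=13, slack=2)
Line 5: ['do', 'vector', 'sea'] (min_width=13, slack=2)
Line 6: ['matrix', 'calendar'] (min_width=15, slack=0)
Line 7: ['soft', 'laser'] (min_width=10, slack=5)
Line 8: ['grass', 'to', 'fox'] (min_width=12, slack=3)
Line 9: ['owl', 'bus', 'if', 'line'] (min_width=15, slack=0)

Answer: dirty new sea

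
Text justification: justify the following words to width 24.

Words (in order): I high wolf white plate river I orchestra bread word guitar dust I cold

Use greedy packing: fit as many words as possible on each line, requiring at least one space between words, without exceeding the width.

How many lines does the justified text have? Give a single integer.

Line 1: ['I', 'high', 'wolf', 'white', 'plate'] (min_width=23, slack=1)
Line 2: ['river', 'I', 'orchestra', 'bread'] (min_width=23, slack=1)
Line 3: ['word', 'guitar', 'dust', 'I', 'cold'] (min_width=23, slack=1)
Total lines: 3

Answer: 3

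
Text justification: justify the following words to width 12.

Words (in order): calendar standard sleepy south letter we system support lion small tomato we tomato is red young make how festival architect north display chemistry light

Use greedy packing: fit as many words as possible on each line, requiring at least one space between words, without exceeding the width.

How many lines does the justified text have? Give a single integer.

Answer: 16

Derivation:
Line 1: ['calendar'] (min_width=8, slack=4)
Line 2: ['standard'] (min_width=8, slack=4)
Line 3: ['sleepy', 'south'] (min_width=12, slack=0)
Line 4: ['letter', 'we'] (min_width=9, slack=3)
Line 5: ['system'] (min_width=6, slack=6)
Line 6: ['support', 'lion'] (min_width=12, slack=0)
Line 7: ['small', 'tomato'] (min_width=12, slack=0)
Line 8: ['we', 'tomato', 'is'] (min_width=12, slack=0)
Line 9: ['red', 'young'] (min_width=9, slack=3)
Line 10: ['make', 'how'] (min_width=8, slack=4)
Line 11: ['festival'] (min_width=8, slack=4)
Line 12: ['architect'] (min_width=9, slack=3)
Line 13: ['north'] (min_width=5, slack=7)
Line 14: ['display'] (min_width=7, slack=5)
Line 15: ['chemistry'] (min_width=9, slack=3)
Line 16: ['light'] (min_width=5, slack=7)
Total lines: 16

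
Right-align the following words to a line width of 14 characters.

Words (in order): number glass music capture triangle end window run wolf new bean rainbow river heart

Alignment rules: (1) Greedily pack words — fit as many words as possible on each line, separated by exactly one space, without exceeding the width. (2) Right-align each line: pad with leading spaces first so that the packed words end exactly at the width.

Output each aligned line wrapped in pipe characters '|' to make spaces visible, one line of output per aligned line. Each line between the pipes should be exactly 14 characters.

Line 1: ['number', 'glass'] (min_width=12, slack=2)
Line 2: ['music', 'capture'] (min_width=13, slack=1)
Line 3: ['triangle', 'end'] (min_width=12, slack=2)
Line 4: ['window', 'run'] (min_width=10, slack=4)
Line 5: ['wolf', 'new', 'bean'] (min_width=13, slack=1)
Line 6: ['rainbow', 'river'] (min_width=13, slack=1)
Line 7: ['heart'] (min_width=5, slack=9)

Answer: |  number glass|
| music capture|
|  triangle end|
|    window run|
| wolf new bean|
| rainbow river|
|         heart|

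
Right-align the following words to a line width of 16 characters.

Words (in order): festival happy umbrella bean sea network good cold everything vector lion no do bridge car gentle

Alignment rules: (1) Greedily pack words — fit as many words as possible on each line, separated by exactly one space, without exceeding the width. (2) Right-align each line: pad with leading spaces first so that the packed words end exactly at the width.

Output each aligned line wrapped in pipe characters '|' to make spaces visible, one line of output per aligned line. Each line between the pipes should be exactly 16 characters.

Line 1: ['festival', 'happy'] (min_width=14, slack=2)
Line 2: ['umbrella', 'bean'] (min_width=13, slack=3)
Line 3: ['sea', 'network', 'good'] (min_width=16, slack=0)
Line 4: ['cold', 'everything'] (min_width=15, slack=1)
Line 5: ['vector', 'lion', 'no'] (min_width=14, slack=2)
Line 6: ['do', 'bridge', 'car'] (min_width=13, slack=3)
Line 7: ['gentle'] (min_width=6, slack=10)

Answer: |  festival happy|
|   umbrella bean|
|sea network good|
| cold everything|
|  vector lion no|
|   do bridge car|
|          gentle|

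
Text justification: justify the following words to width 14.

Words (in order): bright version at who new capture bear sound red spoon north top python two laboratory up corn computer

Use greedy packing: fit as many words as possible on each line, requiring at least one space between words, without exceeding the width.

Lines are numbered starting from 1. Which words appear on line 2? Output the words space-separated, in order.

Line 1: ['bright', 'version'] (min_width=14, slack=0)
Line 2: ['at', 'who', 'new'] (min_width=10, slack=4)
Line 3: ['capture', 'bear'] (min_width=12, slack=2)
Line 4: ['sound', 'red'] (min_width=9, slack=5)
Line 5: ['spoon', 'north'] (min_width=11, slack=3)
Line 6: ['top', 'python', 'two'] (min_width=14, slack=0)
Line 7: ['laboratory', 'up'] (min_width=13, slack=1)
Line 8: ['corn', 'computer'] (min_width=13, slack=1)

Answer: at who new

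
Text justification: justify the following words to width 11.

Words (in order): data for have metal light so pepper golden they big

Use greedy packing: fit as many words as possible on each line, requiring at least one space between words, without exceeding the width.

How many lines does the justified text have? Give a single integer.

Answer: 6

Derivation:
Line 1: ['data', 'for'] (min_width=8, slack=3)
Line 2: ['have', 'metal'] (min_width=10, slack=1)
Line 3: ['light', 'so'] (min_width=8, slack=3)
Line 4: ['pepper'] (min_width=6, slack=5)
Line 5: ['golden', 'they'] (min_width=11, slack=0)
Line 6: ['big'] (min_width=3, slack=8)
Total lines: 6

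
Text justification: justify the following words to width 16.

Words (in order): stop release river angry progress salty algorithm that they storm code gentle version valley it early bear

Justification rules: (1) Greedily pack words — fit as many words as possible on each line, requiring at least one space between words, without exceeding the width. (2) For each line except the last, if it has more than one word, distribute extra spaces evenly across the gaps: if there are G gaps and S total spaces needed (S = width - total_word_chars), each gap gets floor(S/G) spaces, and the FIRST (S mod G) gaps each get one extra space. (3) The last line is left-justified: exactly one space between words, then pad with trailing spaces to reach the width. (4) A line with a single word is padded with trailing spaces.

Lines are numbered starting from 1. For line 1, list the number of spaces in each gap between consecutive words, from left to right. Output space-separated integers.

Line 1: ['stop', 'release'] (min_width=12, slack=4)
Line 2: ['river', 'angry'] (min_width=11, slack=5)
Line 3: ['progress', 'salty'] (min_width=14, slack=2)
Line 4: ['algorithm', 'that'] (min_width=14, slack=2)
Line 5: ['they', 'storm', 'code'] (min_width=15, slack=1)
Line 6: ['gentle', 'version'] (min_width=14, slack=2)
Line 7: ['valley', 'it', 'early'] (min_width=15, slack=1)
Line 8: ['bear'] (min_width=4, slack=12)

Answer: 5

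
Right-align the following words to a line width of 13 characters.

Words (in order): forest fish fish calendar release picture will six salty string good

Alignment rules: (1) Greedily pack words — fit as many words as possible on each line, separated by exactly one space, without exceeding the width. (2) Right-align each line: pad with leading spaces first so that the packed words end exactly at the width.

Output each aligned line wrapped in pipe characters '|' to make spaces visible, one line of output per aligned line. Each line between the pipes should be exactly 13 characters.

Line 1: ['forest', 'fish'] (min_width=11, slack=2)
Line 2: ['fish', 'calendar'] (min_width=13, slack=0)
Line 3: ['release'] (min_width=7, slack=6)
Line 4: ['picture', 'will'] (min_width=12, slack=1)
Line 5: ['six', 'salty'] (min_width=9, slack=4)
Line 6: ['string', 'good'] (min_width=11, slack=2)

Answer: |  forest fish|
|fish calendar|
|      release|
| picture will|
|    six salty|
|  string good|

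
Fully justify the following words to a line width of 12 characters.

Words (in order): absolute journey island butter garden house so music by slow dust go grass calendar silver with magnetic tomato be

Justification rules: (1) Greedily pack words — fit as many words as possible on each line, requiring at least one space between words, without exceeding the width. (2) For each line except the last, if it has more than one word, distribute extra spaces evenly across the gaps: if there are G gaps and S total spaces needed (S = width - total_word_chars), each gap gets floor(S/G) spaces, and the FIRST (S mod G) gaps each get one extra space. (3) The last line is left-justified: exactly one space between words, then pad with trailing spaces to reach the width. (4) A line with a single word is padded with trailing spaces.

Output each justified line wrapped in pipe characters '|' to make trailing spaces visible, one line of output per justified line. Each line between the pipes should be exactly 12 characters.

Answer: |absolute    |
|journey     |
|island      |
|butter      |
|garden house|
|so  music by|
|slow dust go|
|grass       |
|calendar    |
|silver  with|
|magnetic    |
|tomato be   |

Derivation:
Line 1: ['absolute'] (min_width=8, slack=4)
Line 2: ['journey'] (min_width=7, slack=5)
Line 3: ['island'] (min_width=6, slack=6)
Line 4: ['butter'] (min_width=6, slack=6)
Line 5: ['garden', 'house'] (min_width=12, slack=0)
Line 6: ['so', 'music', 'by'] (min_width=11, slack=1)
Line 7: ['slow', 'dust', 'go'] (min_width=12, slack=0)
Line 8: ['grass'] (min_width=5, slack=7)
Line 9: ['calendar'] (min_width=8, slack=4)
Line 10: ['silver', 'with'] (min_width=11, slack=1)
Line 11: ['magnetic'] (min_width=8, slack=4)
Line 12: ['tomato', 'be'] (min_width=9, slack=3)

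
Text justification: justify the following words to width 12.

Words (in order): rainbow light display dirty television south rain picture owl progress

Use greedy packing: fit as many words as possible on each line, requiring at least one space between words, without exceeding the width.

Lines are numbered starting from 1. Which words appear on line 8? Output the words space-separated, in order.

Line 1: ['rainbow'] (min_width=7, slack=5)
Line 2: ['light'] (min_width=5, slack=7)
Line 3: ['display'] (min_width=7, slack=5)
Line 4: ['dirty'] (min_width=5, slack=7)
Line 5: ['television'] (min_width=10, slack=2)
Line 6: ['south', 'rain'] (min_width=10, slack=2)
Line 7: ['picture', 'owl'] (min_width=11, slack=1)
Line 8: ['progress'] (min_width=8, slack=4)

Answer: progress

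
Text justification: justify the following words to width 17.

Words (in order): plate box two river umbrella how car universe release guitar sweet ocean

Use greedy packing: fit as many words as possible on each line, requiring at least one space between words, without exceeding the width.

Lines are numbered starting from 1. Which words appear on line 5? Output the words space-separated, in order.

Answer: sweet ocean

Derivation:
Line 1: ['plate', 'box', 'two'] (min_width=13, slack=4)
Line 2: ['river', 'umbrella'] (min_width=14, slack=3)
Line 3: ['how', 'car', 'universe'] (min_width=16, slack=1)
Line 4: ['release', 'guitar'] (min_width=14, slack=3)
Line 5: ['sweet', 'ocean'] (min_width=11, slack=6)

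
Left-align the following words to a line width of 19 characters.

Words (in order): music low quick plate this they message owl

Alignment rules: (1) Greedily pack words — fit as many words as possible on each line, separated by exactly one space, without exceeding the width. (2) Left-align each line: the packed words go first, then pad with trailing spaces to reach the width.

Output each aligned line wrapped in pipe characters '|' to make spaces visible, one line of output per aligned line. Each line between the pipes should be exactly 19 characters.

Answer: |music low quick    |
|plate this they    |
|message owl        |

Derivation:
Line 1: ['music', 'low', 'quick'] (min_width=15, slack=4)
Line 2: ['plate', 'this', 'they'] (min_width=15, slack=4)
Line 3: ['message', 'owl'] (min_width=11, slack=8)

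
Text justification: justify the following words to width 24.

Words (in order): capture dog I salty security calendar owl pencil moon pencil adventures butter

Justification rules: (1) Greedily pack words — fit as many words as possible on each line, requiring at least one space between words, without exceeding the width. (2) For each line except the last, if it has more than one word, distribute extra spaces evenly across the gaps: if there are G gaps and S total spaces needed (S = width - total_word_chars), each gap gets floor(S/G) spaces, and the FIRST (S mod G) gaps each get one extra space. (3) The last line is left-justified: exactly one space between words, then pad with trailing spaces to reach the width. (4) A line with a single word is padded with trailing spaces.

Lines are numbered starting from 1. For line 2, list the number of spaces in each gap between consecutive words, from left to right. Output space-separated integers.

Answer: 3 2

Derivation:
Line 1: ['capture', 'dog', 'I', 'salty'] (min_width=19, slack=5)
Line 2: ['security', 'calendar', 'owl'] (min_width=21, slack=3)
Line 3: ['pencil', 'moon', 'pencil'] (min_width=18, slack=6)
Line 4: ['adventures', 'butter'] (min_width=17, slack=7)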